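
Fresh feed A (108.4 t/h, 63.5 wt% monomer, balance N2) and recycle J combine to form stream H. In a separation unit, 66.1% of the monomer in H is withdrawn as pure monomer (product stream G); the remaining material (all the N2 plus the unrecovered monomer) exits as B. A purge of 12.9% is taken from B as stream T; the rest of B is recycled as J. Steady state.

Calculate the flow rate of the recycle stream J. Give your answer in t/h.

296 t/h

N2 enters only via A and leaves only via the purge: 108.4×0.365 = 0.129×(N2 in B), and the separation unit passes all N2, so N2 in H = N2 in B = 306.71 t/h.
monomer in H: m_A = 108.4×0.635 + (1−0.129)·(1−0.661)·m_A, so m_A = 68.834/0.7047 = 97.674 t/h.
B = (1−0.661)×97.674 + 306.71 = 339.82 t/h.
Recycle J = (1−0.129)×339.82 = 295.99 t/h.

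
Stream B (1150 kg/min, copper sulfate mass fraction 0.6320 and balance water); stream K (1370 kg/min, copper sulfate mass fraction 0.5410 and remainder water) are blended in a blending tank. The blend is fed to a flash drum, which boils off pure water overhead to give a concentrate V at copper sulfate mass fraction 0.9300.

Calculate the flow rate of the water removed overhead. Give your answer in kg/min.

941.5 kg/min

copper sulfate entering = 1150×0.632 + 1370×0.541 = 1468 kg/min.
All copper sulfate reports to V, so V = 1468/0.930 = 1578.5 kg/min.
Total feed = 2520 kg/min; overhead = 2520 − 1578.5 = 941.54 kg/min.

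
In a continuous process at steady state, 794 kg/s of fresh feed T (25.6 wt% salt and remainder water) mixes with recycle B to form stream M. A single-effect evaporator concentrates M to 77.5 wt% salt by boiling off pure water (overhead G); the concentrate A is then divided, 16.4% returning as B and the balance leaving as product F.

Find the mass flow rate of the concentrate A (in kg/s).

313.7 kg/s

Overall salt balance (none leaves overhead): salt in fresh feed = salt in product, i.e. 794×0.256 = (1−0.164)·A·0.775.
A = 203.26/(0.775×0.836) = 313.73 kg/s.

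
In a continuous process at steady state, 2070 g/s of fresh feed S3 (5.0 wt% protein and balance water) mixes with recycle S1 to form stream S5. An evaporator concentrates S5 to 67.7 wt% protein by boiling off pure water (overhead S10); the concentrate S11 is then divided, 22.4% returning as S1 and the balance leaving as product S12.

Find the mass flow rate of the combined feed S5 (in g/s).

2114 g/s

Overall protein balance (none leaves overhead): protein in fresh feed = protein in product, i.e. 2070×0.050 = (1−0.224)·S11·0.677.
S11 = 103.5/(0.677×0.776) = 197.01 g/s.
Recycle S1 = 0.224×197.01 = 44.13 g/s.
Combined feed S5 = 2070 + 44.13 = 2114.1 g/s.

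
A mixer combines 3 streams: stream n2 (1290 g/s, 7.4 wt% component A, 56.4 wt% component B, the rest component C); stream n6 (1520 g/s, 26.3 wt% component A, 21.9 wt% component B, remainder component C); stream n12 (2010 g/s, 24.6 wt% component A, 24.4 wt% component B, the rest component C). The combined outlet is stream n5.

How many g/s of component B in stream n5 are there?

1551 g/s

component B out = component B in = 1290×0.564 + 1520×0.219 + 2010×0.244 = 1550.9 g/s.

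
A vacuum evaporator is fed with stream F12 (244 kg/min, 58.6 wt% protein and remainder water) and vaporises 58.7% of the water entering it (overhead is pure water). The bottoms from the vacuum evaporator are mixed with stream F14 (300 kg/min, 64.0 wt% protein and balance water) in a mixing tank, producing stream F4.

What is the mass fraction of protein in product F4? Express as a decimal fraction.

Vapour removed = 0.587×0.414×244 = 59.296 kg/min; concentrate = 184.7 kg/min.
protein reaching the mixer = 142.98 (from concentrate) + 300×0.640 = 334.98 kg/min.
Product flow = 184.7 + 300 = 484.7 kg/min; protein fraction = 0.6911.

0.6911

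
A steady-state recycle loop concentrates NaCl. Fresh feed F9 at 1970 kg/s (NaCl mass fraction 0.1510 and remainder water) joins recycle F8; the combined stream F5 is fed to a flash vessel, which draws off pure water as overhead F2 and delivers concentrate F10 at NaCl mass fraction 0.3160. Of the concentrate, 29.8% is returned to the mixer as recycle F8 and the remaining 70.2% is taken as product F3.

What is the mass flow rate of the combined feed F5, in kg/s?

2370 kg/s

Overall NaCl balance (none leaves overhead): NaCl in fresh feed = NaCl in product, i.e. 1970×0.151 = (1−0.298)·F10·0.316.
F10 = 297.47/(0.316×0.702) = 1341 kg/s.
Recycle F8 = 0.298×1341 = 399.61 kg/s.
Combined feed F5 = 1970 + 399.61 = 2369.6 kg/s.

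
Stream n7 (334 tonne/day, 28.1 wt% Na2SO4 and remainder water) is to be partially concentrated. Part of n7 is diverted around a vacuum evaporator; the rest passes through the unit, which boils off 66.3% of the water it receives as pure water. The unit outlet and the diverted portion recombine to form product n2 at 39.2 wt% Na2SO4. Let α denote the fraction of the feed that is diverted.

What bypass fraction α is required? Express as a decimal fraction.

All 334×0.281 = 93.854 tonne/day of Na2SO4 reaches n2, so n2 = 93.854/0.392 = 239.42 tonne/day and vapour = 94.577 tonne/day.
The evaporator receives (1−α)·334 of feed at 0.719 water and removes 0.663 of that water:
0.663×0.719×(1−α)×334 = 94.577
(1−α) = 94.577/159.22 = 0.5940;  α = 0.4060.

0.406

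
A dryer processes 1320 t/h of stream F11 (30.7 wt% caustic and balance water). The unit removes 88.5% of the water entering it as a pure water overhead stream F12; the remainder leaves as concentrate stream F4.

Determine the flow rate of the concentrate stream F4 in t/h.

510.4 t/h

water entering = 1320×0.693 = 914.76 t/h; overhead removed = 0.885×914.76 = 809.56 t/h.
Concentrate = 1320 − 809.56 = 510.44 t/h.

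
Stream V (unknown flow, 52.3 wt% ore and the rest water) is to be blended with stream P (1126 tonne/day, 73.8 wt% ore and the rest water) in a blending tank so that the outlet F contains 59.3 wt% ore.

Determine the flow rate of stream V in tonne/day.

2332 tonne/day

Let V be the unknown flow. Total out = 1126 + V.
ore balance: 830.99 + 0.523·V = 0.593·(1126 + V)
(0.523 − 0.593)·V = 0.593×1126 − 830.99 = -163.27
V = -163.27 / -0.070 = 2332.4 tonne/day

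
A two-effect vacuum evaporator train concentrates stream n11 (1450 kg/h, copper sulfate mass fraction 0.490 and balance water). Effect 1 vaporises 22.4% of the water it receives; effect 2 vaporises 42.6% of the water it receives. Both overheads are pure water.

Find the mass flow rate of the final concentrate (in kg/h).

water in feed = 1450×0.510 = 739.5 kg/h.
After stage 1: water left = (1−0.224)×739.5 = 573.85; stream total = 1284.4 kg/h.
After stage 2: water left = (1−0.426)×573.85 = 329.39; final concentrate = 1039.9 kg/h.

1040 kg/h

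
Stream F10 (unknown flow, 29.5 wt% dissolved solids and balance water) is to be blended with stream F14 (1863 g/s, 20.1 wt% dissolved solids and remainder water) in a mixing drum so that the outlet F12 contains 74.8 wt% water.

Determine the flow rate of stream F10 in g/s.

2210 g/s

Let F10 be the unknown flow. Total out = 1863 + F10.
water balance: 1488.5 + 0.705·F10 = 0.748·(1863 + F10)
(0.705 − 0.748)·F10 = 0.748×1863 − 1488.5 = -95.013
F10 = -95.013 / -0.043 = 2209.6 g/s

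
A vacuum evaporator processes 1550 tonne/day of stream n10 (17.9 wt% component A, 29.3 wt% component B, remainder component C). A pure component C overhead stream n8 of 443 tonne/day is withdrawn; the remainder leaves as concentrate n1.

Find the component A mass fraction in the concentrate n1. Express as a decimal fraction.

0.2506

component A is not removed: 1550×0.179 = 277.45 tonne/day of component A enters n1.
Concentrate = 1550 − 443 = 1107 tonne/day.
Mass fraction = 277.45/1107 = 0.2506.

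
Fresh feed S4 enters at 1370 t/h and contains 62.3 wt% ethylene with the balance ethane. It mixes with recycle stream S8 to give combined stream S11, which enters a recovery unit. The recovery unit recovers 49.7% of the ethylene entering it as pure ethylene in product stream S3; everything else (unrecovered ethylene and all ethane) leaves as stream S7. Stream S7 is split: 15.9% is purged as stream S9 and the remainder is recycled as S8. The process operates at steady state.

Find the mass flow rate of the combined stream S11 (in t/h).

ethane enters only via S4 and leaves only via the purge: 1370×0.377 = 0.159×(ethane in S7), and the recovery unit passes all ethane, so ethane in S11 = ethane in S7 = 3248.4 t/h.
ethylene in S11: m_A = 1370×0.623 + (1−0.159)·(1−0.497)·m_A, so m_A = 853.51/0.5770 = 1479.3 t/h.
S11 = 1479.3 + 3248.4 = 4727.6 t/h.

4728 t/h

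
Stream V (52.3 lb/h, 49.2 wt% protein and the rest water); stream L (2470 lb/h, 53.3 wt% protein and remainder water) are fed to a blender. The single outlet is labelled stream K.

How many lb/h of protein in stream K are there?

1342 lb/h

protein out = protein in = 52.3×0.492 + 2470×0.533 = 1342.2 lb/h.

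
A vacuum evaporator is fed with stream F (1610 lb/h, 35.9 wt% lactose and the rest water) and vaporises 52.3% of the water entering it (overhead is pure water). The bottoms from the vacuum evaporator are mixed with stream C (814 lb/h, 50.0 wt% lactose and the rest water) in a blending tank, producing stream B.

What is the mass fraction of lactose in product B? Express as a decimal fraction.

0.5227

Vapour removed = 0.523×0.641×1610 = 539.74 lb/h; concentrate = 1070.3 lb/h.
lactose reaching the mixer = 577.99 (from concentrate) + 814×0.500 = 984.99 lb/h.
Product flow = 1070.3 + 814 = 1884.3 lb/h; lactose fraction = 0.5227.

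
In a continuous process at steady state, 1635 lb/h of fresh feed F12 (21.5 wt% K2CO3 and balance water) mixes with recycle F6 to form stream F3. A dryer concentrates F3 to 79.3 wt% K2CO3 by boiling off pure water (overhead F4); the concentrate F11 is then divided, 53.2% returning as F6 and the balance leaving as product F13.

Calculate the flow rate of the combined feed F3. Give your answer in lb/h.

Overall K2CO3 balance (none leaves overhead): K2CO3 in fresh feed = K2CO3 in product, i.e. 1635×0.215 = (1−0.532)·F11·0.793.
F11 = 351.52/(0.793×0.468) = 947.19 lb/h.
Recycle F6 = 0.532×947.19 = 503.91 lb/h.
Combined feed F3 = 1635 + 503.91 = 2138.9 lb/h.

2139 lb/h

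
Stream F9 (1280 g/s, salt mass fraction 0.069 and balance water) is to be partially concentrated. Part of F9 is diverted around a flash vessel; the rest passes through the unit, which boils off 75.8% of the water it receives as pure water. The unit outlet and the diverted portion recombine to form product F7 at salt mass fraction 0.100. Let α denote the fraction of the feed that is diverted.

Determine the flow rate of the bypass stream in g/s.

All 1280×0.069 = 88.32 g/s of salt reaches F7, so F7 = 88.32/0.100 = 883.2 g/s and vapour = 396.8 g/s.
The evaporator receives (1−α)·1280 of feed at 0.931 water and removes 0.758 of that water:
0.758×0.931×(1−α)×1280 = 396.8
(1−α) = 396.8/903.29 = 0.4393;  α = 0.5607.
Bypass flow = 0.5607×1280 = 717.72 g/s.

717.7 g/s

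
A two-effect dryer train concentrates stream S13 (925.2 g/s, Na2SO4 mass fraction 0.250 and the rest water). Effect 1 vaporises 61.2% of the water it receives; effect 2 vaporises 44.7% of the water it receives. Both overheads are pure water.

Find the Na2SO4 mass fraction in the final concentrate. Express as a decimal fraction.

water in feed = 925.2×0.750 = 693.9 g/s.
After stage 1: water left = (1−0.612)×693.9 = 269.23; stream total = 500.53 g/s.
After stage 2: water left = (1−0.447)×269.23 = 148.89; final concentrate = 380.19 g/s.
Na2SO4 fraction = 231.3/380.19 = 0.608.

0.608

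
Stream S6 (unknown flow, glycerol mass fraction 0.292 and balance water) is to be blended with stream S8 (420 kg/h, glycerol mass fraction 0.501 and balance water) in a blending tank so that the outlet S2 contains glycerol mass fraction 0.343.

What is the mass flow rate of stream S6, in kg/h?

1301 kg/h

Let S6 be the unknown flow. Total out = 420 + S6.
glycerol balance: 210.42 + 0.292·S6 = 0.343·(420 + S6)
(0.292 − 0.343)·S6 = 0.343×420 − 210.42 = -66.36
S6 = -66.36 / -0.051 = 1301.2 kg/h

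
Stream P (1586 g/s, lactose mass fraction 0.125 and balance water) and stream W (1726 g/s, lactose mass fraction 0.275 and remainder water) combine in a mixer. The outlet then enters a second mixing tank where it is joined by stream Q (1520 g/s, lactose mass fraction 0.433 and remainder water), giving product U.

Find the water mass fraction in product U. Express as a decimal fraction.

0.725

Overall, product flow = 4832 g/s.
water in = 1586×0.875 + 1726×0.725 + 1520×0.567 = 3500.9 g/s.
water fraction in U = 0.725.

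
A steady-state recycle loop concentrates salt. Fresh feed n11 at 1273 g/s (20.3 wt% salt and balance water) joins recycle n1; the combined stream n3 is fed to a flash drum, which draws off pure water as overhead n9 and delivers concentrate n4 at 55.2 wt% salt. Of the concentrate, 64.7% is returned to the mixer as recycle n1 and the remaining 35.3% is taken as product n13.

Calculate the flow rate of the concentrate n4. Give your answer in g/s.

1326 g/s

Overall salt balance (none leaves overhead): salt in fresh feed = salt in product, i.e. 1273×0.203 = (1−0.647)·n4·0.552.
n4 = 258.42/(0.552×0.353) = 1326.2 g/s.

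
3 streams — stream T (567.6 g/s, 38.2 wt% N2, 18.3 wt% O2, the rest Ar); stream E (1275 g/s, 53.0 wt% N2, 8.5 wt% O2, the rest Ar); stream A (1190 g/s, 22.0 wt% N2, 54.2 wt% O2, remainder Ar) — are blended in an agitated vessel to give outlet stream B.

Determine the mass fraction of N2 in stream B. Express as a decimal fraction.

0.381

Total flow out = 567.6 + 1275 + 1190 = 3032.6 g/s.
N2 in = 567.6×0.382 + 1275×0.530 + 1190×0.220 = 1154.4 g/s.
N2 mass fraction in B = 1154.4/3032.6 = 0.381.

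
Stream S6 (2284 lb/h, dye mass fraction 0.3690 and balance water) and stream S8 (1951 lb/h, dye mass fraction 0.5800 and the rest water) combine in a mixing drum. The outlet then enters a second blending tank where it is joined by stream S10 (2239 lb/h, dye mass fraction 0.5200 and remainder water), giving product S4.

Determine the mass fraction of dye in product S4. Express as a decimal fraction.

Overall, product flow = 6474 lb/h.
dye in = 2284×0.369 + 1951×0.580 + 2239×0.520 = 3138.7 lb/h.
dye fraction in S4 = 0.4848.

0.4848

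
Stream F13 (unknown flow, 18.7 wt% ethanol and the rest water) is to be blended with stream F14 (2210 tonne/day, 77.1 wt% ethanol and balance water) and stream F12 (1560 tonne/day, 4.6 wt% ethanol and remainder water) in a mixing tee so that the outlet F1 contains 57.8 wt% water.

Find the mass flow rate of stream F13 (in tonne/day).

786.1 tonne/day

Let F13 be the unknown flow. Total out = 3770 + F13.
water balance: 1994.3 + 0.813·F13 = 0.578·(3770 + F13)
(0.813 − 0.578)·F13 = 0.578×3770 − 1994.3 = 184.73
F13 = 184.73 / 0.235 = 786.09 tonne/day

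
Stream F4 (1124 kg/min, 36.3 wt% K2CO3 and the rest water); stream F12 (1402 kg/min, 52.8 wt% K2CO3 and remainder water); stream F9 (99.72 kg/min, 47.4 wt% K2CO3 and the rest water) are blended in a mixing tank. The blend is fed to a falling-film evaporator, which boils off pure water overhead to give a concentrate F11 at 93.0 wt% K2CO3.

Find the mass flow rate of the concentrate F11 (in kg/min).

K2CO3 entering = 1124×0.363 + 1402×0.528 + 99.72×0.474 = 1195.5 kg/min.
All K2CO3 reports to F11, so F11 = 1195.5/0.930 = 1285.5 kg/min.

1286 kg/min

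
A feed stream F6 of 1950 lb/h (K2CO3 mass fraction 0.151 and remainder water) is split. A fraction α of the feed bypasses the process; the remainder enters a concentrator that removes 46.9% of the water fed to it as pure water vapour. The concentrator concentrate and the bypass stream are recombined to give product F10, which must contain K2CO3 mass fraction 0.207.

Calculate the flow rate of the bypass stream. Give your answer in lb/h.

All 1950×0.151 = 294.45 lb/h of K2CO3 reaches F10, so F10 = 294.45/0.207 = 1422.5 lb/h and vapour = 527.54 lb/h.
The evaporator receives (1−α)·1950 of feed at 0.849 water and removes 0.469 of that water:
0.469×0.849×(1−α)×1950 = 527.54
(1−α) = 527.54/776.45 = 0.6794;  α = 0.3206.
Bypass flow = 0.3206×1950 = 625.13 lb/h.

625.1 lb/h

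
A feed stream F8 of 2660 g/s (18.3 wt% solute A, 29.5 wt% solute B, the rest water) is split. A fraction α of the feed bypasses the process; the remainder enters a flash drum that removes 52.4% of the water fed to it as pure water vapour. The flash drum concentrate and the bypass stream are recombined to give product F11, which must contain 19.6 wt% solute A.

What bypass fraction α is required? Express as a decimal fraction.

0.758

All 2660×0.183 = 486.78 g/s of solute A reaches F11, so F11 = 486.78/0.196 = 2483.6 g/s and vapour = 176.43 g/s.
The evaporator receives (1−α)·2660 of feed at 0.522 water and removes 0.524 of that water:
0.524×0.522×(1−α)×2660 = 176.43
(1−α) = 176.43/727.58 = 0.2425;  α = 0.7575.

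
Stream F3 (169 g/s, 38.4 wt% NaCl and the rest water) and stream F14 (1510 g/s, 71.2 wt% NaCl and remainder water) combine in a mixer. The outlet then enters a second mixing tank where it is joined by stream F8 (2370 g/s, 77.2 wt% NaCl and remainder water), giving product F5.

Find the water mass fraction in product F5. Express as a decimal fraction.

0.267

Overall, product flow = 4049 g/s.
water in = 169×0.616 + 1510×0.288 + 2370×0.228 = 1079.3 g/s.
water fraction in F5 = 0.267.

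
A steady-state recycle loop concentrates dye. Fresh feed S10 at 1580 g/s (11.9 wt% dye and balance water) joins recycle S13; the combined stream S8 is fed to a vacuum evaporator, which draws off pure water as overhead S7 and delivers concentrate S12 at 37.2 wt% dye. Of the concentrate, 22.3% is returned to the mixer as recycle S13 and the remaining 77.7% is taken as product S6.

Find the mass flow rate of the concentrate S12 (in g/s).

Overall dye balance (none leaves overhead): dye in fresh feed = dye in product, i.e. 1580×0.119 = (1−0.223)·S12·0.372.
S12 = 188.02/(0.372×0.777) = 650.49 g/s.

650.5 g/s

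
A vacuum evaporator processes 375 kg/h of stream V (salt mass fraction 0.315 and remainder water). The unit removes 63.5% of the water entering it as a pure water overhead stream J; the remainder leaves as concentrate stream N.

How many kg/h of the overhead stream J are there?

water entering = 375×0.685 = 256.88 kg/h; overhead removed = 0.635×256.88 = 163.12 kg/h.

163.1 kg/h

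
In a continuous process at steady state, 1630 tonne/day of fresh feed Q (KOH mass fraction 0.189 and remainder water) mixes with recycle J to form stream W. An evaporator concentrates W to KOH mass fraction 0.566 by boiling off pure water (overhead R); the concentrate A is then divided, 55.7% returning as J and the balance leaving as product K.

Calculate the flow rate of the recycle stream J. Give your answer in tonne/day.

Overall KOH balance (none leaves overhead): KOH in fresh feed = KOH in product, i.e. 1630×0.189 = (1−0.557)·A·0.566.
A = 308.07/(0.566×0.443) = 1228.7 tonne/day.
Recycle J = 0.557×1228.7 = 684.36 tonne/day.

684.4 tonne/day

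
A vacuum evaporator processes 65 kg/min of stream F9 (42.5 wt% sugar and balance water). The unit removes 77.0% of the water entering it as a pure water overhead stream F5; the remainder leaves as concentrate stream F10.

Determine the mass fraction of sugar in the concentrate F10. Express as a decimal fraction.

sugar is not removed: 65×0.425 = 27.625 kg/min of sugar enters F10.
water entering = 65×0.575 = 37.375 kg/min; overhead removed = 0.770×37.375 = 28.779 kg/min.
Concentrate = 65 − 28.779 = 36.221 kg/min.
Mass fraction = 27.625/36.221 = 0.7627.

0.7627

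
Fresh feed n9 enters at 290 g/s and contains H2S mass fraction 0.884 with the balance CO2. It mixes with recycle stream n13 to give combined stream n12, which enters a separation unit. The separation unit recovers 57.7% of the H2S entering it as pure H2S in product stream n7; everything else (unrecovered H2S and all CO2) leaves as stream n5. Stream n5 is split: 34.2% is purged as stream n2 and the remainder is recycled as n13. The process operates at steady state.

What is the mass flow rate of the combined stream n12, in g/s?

CO2 enters only via n9 and leaves only via the purge: 290×0.116 = 0.342×(CO2 in n5), and the separation unit passes all CO2, so CO2 in n12 = CO2 in n5 = 98.363 g/s.
H2S in n12: m_A = 290×0.884 + (1−0.342)·(1−0.577)·m_A, so m_A = 256.36/0.7217 = 355.23 g/s.
n12 = 355.23 + 98.363 = 453.6 g/s.

453.6 g/s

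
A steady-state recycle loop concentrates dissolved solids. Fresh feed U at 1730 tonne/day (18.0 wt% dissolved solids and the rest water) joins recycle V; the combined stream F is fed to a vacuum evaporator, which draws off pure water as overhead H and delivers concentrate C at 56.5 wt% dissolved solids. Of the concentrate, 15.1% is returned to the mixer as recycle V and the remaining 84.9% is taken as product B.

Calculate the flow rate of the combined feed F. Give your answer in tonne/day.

Overall dissolved solids balance (none leaves overhead): dissolved solids in fresh feed = dissolved solids in product, i.e. 1730×0.180 = (1−0.151)·C·0.565.
C = 311.4/(0.565×0.849) = 649.18 tonne/day.
Recycle V = 0.151×649.18 = 98.026 tonne/day.
Combined feed F = 1730 + 98.026 = 1828 tonne/day.

1828 tonne/day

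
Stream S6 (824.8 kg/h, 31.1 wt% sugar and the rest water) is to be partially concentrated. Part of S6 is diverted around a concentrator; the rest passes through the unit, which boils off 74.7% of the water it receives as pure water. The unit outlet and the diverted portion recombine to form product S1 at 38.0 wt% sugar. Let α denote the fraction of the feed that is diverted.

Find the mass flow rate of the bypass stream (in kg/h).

533.8 kg/h

All 824.8×0.311 = 256.51 kg/h of sugar reaches S1, so S1 = 256.51/0.380 = 675.03 kg/h and vapour = 149.77 kg/h.
The evaporator receives (1−α)·824.8 of feed at 0.689 water and removes 0.747 of that water:
0.747×0.689×(1−α)×824.8 = 149.77
(1−α) = 149.77/424.51 = 0.3528;  α = 0.6472.
Bypass flow = 0.6472×824.8 = 533.81 kg/h.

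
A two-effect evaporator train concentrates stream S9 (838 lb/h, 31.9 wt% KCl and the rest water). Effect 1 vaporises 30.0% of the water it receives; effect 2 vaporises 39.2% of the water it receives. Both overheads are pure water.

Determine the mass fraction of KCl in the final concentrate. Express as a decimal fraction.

0.5240

water in feed = 838×0.681 = 570.68 lb/h.
After stage 1: water left = (1−0.300)×570.68 = 399.47; stream total = 666.8 lb/h.
After stage 2: water left = (1−0.392)×399.47 = 242.88; final concentrate = 510.2 lb/h.
KCl fraction = 267.32/510.2 = 0.5240.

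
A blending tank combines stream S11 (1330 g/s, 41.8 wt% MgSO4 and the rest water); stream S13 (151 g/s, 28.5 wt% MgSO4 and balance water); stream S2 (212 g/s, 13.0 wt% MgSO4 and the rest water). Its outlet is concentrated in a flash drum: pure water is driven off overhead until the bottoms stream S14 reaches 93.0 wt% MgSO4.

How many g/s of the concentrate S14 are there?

673.7 g/s

MgSO4 entering = 1330×0.418 + 151×0.285 + 212×0.130 = 626.53 g/s.
All MgSO4 reports to S14, so S14 = 626.53/0.930 = 673.69 g/s.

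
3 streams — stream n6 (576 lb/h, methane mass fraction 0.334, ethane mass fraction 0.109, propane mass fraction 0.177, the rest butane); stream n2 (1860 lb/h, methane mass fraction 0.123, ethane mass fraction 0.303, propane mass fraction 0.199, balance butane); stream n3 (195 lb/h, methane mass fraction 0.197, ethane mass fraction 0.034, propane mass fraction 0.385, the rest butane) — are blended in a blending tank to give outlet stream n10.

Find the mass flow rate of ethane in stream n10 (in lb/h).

ethane out = ethane in = 576×0.109 + 1860×0.303 + 195×0.034 = 632.99 lb/h.

633 lb/h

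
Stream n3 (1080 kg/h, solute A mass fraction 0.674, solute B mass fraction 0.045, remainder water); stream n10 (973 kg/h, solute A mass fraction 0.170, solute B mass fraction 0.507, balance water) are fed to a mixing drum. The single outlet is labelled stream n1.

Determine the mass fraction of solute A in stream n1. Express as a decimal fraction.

0.435

Total flow out = 1080 + 973 = 2053 kg/h.
solute A in = 1080×0.674 + 973×0.170 = 893.33 kg/h.
solute A mass fraction in n1 = 893.33/2053 = 0.435.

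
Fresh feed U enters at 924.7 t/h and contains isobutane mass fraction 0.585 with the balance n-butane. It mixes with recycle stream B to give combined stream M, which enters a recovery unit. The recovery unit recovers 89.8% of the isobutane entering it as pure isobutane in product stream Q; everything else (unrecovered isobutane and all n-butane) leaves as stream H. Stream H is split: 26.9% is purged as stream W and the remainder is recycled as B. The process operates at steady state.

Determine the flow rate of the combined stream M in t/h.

2011 t/h

n-butane enters only via U and leaves only via the purge: 924.7×0.415 = 0.269×(n-butane in H), and the recovery unit passes all n-butane, so n-butane in M = n-butane in H = 1426.6 t/h.
isobutane in M: m_A = 924.7×0.585 + (1−0.269)·(1−0.898)·m_A, so m_A = 540.95/0.9254 = 584.53 t/h.
M = 584.53 + 1426.6 = 2011.1 t/h.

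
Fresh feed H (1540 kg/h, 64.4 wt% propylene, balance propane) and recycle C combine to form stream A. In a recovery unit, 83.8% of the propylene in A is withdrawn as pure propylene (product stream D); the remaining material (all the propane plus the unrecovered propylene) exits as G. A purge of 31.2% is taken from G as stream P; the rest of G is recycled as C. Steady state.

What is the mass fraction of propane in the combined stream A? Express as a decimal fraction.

propane enters only via H and leaves only via the purge: 1540×0.356 = 0.312×(propane in G), and the recovery unit passes all propane, so propane in A = propane in G = 1757.2 kg/h.
propylene in A: m_A = 1540×0.644 + (1−0.312)·(1−0.838)·m_A, so m_A = 991.76/0.8885 = 1116.2 kg/h.
A = 1116.2 + 1757.2 = 2873.3 kg/h.
propane fraction in A = 1757.2/2873.3 = 0.612.

0.612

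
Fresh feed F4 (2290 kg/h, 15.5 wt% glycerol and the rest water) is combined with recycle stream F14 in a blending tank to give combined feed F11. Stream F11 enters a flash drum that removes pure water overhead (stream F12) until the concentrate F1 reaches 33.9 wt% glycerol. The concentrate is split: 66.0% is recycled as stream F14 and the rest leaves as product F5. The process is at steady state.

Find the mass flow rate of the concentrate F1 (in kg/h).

3080 kg/h

Overall glycerol balance (none leaves overhead): glycerol in fresh feed = glycerol in product, i.e. 2290×0.155 = (1−0.660)·F1·0.339.
F1 = 354.95/(0.339×0.340) = 3079.6 kg/h.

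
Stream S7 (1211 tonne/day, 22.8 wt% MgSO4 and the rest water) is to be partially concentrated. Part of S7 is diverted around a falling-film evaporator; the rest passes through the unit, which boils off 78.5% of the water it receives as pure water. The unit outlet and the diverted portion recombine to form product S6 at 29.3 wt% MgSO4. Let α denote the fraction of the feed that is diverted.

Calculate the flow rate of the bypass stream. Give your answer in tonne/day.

All 1211×0.228 = 276.11 tonne/day of MgSO4 reaches S6, so S6 = 276.11/0.293 = 942.35 tonne/day and vapour = 268.65 tonne/day.
The evaporator receives (1−α)·1211 of feed at 0.772 water and removes 0.785 of that water:
0.785×0.772×(1−α)×1211 = 268.65
(1−α) = 268.65/733.89 = 0.3661;  α = 0.6339.
Bypass flow = 0.6339×1211 = 767.69 tonne/day.

767.7 tonne/day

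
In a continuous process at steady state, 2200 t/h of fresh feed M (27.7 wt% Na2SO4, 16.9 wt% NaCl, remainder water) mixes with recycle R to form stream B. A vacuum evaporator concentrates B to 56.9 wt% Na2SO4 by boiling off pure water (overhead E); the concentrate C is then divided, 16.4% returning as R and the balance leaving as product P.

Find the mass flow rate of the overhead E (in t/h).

1129 t/h

Overall Na2SO4 balance (none leaves overhead): Na2SO4 in fresh feed = Na2SO4 in product, i.e. 2200×0.277 = (1−0.164)·C·0.569.
C = 609.4/(0.569×0.836) = 1281.1 t/h.
Recycle R = 0.164×1281.1 = 210.1 t/h.
Combined feed B = 2200 + 210.1 = 2410.1 t/h.
Overhead E = B − C = 2410.1 − 1281.1 = 1129 t/h.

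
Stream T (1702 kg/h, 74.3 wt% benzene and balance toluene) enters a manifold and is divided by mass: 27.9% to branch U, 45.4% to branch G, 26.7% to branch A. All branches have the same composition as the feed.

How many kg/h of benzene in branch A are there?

Branch A total = 0.267×1702 = 454.43 kg/h.
benzene in A = 0.743×454.43 = 337.64 kg/h.

337.6 kg/h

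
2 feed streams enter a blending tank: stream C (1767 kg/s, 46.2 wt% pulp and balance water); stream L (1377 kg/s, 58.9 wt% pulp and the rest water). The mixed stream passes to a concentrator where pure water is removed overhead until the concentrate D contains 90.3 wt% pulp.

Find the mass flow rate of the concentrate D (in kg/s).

1802 kg/s

pulp entering = 1767×0.462 + 1377×0.589 = 1627.4 kg/s.
All pulp reports to D, so D = 1627.4/0.903 = 1802.2 kg/s.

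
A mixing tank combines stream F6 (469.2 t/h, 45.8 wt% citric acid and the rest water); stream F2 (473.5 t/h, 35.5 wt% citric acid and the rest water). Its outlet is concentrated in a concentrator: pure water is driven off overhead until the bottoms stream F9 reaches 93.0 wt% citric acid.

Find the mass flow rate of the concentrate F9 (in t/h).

411.8 t/h

citric acid entering = 469.2×0.458 + 473.5×0.355 = 382.99 t/h.
All citric acid reports to F9, so F9 = 382.99/0.930 = 411.81 t/h.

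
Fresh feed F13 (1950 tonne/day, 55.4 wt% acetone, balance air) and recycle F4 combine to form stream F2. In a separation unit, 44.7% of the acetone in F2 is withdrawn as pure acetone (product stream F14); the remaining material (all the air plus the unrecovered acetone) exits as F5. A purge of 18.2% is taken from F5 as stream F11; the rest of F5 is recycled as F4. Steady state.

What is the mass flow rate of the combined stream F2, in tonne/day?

6751 tonne/day

air enters only via F13 and leaves only via the purge: 1950×0.446 = 0.182×(air in F5), and the separation unit passes all air, so air in F2 = air in F5 = 4778.6 tonne/day.
acetone in F2: m_A = 1950×0.554 + (1−0.182)·(1−0.447)·m_A, so m_A = 1080.3/0.5476 = 1972.6 tonne/day.
F2 = 1972.6 + 4778.6 = 6751.2 tonne/day.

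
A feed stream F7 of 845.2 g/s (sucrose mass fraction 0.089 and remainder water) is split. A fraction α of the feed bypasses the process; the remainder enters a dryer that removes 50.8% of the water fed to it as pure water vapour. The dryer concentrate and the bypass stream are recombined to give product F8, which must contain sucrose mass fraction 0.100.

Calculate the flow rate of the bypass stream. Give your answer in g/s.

All 845.2×0.089 = 75.223 g/s of sucrose reaches F8, so F8 = 75.223/0.100 = 752.23 g/s and vapour = 92.972 g/s.
The evaporator receives (1−α)·845.2 of feed at 0.911 water and removes 0.508 of that water:
0.508×0.911×(1−α)×845.2 = 92.972
(1−α) = 92.972/391.15 = 0.2377;  α = 0.7623.
Bypass flow = 0.7623×845.2 = 644.3 g/s.

644.3 g/s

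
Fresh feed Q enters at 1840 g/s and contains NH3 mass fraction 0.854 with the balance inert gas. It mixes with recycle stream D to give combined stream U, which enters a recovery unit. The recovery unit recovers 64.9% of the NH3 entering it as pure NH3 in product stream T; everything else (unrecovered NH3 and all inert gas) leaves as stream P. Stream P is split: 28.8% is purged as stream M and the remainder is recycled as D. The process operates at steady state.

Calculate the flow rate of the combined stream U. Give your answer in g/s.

inert gas enters only via Q and leaves only via the purge: 1840×0.146 = 0.288×(inert gas in P), and the recovery unit passes all inert gas, so inert gas in U = inert gas in P = 932.78 g/s.
NH3 in U: m_A = 1840×0.854 + (1−0.288)·(1−0.649)·m_A, so m_A = 1571.4/0.7501 = 2094.9 g/s.
U = 2094.9 + 932.78 = 3027.7 g/s.

3028 g/s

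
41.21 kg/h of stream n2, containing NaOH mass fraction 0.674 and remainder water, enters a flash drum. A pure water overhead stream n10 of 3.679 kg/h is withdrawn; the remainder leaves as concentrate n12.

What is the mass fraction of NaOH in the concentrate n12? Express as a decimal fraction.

0.740

NaOH is not removed: 41.21×0.674 = 27.776 kg/h of NaOH enters n12.
Concentrate = 41.21 − 3.679 = 37.531 kg/h.
Mass fraction = 27.776/37.531 = 0.740.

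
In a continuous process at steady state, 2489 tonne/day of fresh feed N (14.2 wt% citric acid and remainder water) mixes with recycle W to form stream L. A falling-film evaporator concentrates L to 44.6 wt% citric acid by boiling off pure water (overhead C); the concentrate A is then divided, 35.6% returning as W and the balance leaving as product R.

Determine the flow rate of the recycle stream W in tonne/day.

438.1 tonne/day

Overall citric acid balance (none leaves overhead): citric acid in fresh feed = citric acid in product, i.e. 2489×0.142 = (1−0.356)·A·0.446.
A = 353.44/(0.446×0.644) = 1230.5 tonne/day.
Recycle W = 0.356×1230.5 = 438.07 tonne/day.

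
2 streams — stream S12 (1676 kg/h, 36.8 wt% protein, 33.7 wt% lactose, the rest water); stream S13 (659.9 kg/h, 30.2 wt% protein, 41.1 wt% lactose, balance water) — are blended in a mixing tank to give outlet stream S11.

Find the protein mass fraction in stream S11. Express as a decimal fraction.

Total flow out = 1676 + 659.9 = 2335.9 kg/h.
protein in = 1676×0.368 + 659.9×0.302 = 816.06 kg/h.
protein mass fraction in S11 = 816.06/2335.9 = 0.349.

0.349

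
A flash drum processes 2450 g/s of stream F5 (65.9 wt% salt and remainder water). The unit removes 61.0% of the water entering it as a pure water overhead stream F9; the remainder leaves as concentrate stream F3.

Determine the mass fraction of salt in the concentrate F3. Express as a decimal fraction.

salt is not removed: 2450×0.659 = 1614.6 g/s of salt enters F3.
water entering = 2450×0.341 = 835.45 g/s; overhead removed = 0.610×835.45 = 509.62 g/s.
Concentrate = 2450 − 509.62 = 1940.4 g/s.
Mass fraction = 1614.6/1940.4 = 0.832.

0.832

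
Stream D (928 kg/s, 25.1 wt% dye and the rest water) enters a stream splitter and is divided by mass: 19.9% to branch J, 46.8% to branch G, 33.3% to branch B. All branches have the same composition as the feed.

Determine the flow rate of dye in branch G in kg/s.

109 kg/s

Branch G total = 0.468×928 = 434.3 kg/s.
dye in G = 0.251×434.3 = 109.01 kg/s.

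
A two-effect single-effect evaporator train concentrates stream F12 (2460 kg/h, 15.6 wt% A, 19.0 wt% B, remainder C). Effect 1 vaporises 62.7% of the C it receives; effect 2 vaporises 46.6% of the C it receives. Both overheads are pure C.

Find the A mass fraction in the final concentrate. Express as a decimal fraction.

0.328

C in feed = 2460×0.654 = 1608.8 kg/h.
After stage 1: C left = (1−0.627)×1608.8 = 600.1; stream total = 1451.3 kg/h.
After stage 2: C left = (1−0.466)×600.1 = 320.45; final concentrate = 1171.6 kg/h.
A fraction = 383.76/1171.6 = 0.328.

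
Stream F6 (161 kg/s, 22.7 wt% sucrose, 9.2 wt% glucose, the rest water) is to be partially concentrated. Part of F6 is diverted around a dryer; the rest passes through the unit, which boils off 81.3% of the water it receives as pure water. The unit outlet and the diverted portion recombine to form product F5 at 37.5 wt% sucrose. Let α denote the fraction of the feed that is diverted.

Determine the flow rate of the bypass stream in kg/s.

46.23 kg/s

All 161×0.227 = 36.547 kg/s of sucrose reaches F5, so F5 = 36.547/0.375 = 97.459 kg/s and vapour = 63.541 kg/s.
The evaporator receives (1−α)·161 of feed at 0.681 water and removes 0.813 of that water:
0.813×0.681×(1−α)×161 = 63.541
(1−α) = 63.541/89.138 = 0.7128;  α = 0.2872.
Bypass flow = 0.2872×161 = 46.233 kg/s.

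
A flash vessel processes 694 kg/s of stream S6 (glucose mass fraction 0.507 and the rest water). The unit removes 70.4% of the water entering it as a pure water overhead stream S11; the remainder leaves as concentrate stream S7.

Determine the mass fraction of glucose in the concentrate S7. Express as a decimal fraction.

0.777

glucose is not removed: 694×0.507 = 351.86 kg/s of glucose enters S7.
water entering = 694×0.493 = 342.14 kg/s; overhead removed = 0.704×342.14 = 240.87 kg/s.
Concentrate = 694 − 240.87 = 453.13 kg/s.
Mass fraction = 351.86/453.13 = 0.777.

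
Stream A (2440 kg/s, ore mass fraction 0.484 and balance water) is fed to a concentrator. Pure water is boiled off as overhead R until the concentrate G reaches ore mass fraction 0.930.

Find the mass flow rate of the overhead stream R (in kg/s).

ore is conserved: 2440×0.484 = 1181 kg/s all reports to the concentrate.
Concentrate = 1181/(target fraction) = 1269.8 kg/s.
Overhead = 2440 − 1269.8 = 1170.2 kg/s.

1170 kg/s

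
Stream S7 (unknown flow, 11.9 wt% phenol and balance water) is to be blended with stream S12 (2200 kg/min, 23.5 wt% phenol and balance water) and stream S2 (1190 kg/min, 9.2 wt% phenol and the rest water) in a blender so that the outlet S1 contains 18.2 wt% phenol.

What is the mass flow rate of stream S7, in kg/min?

Let S7 be the unknown flow. Total out = 3390 + S7.
phenol balance: 626.48 + 0.119·S7 = 0.182·(3390 + S7)
(0.119 − 0.182)·S7 = 0.182×3390 − 626.48 = -9.5
S7 = -9.5 / -0.063 = 150.79 kg/min

150.8 kg/min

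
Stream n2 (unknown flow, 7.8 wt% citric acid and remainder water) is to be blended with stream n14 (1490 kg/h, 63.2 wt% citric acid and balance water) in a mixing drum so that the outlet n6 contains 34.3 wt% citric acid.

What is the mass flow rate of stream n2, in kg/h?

1625 kg/h

Let n2 be the unknown flow. Total out = 1490 + n2.
citric acid balance: 941.68 + 0.078·n2 = 0.343·(1490 + n2)
(0.078 − 0.343)·n2 = 0.343×1490 − 941.68 = -430.61
n2 = -430.61 / -0.265 = 1624.9 kg/h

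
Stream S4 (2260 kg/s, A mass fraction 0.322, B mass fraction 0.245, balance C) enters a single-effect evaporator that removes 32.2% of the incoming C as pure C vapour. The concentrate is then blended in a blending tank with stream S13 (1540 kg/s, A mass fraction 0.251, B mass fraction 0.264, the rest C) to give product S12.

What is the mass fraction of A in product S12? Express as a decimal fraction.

0.320

Vapour removed = 0.322×0.433×2260 = 315.1 kg/s; concentrate = 1944.9 kg/s.
A reaching the mixer = 727.72 (from concentrate) + 1540×0.251 = 1114.3 kg/s.
Product flow = 1944.9 + 1540 = 3484.9 kg/s; A fraction = 0.320.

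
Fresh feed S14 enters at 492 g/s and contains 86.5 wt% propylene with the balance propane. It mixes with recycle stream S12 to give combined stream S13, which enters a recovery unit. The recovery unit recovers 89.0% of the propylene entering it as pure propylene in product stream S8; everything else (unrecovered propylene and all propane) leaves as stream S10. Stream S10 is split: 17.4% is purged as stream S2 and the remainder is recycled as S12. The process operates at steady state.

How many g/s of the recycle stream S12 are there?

propane enters only via S14 and leaves only via the purge: 492×0.135 = 0.174×(propane in S10), and the recovery unit passes all propane, so propane in S13 = propane in S10 = 381.72 g/s.
propylene in S13: m_A = 492×0.865 + (1−0.174)·(1−0.890)·m_A, so m_A = 425.58/0.9091 = 468.11 g/s.
S10 = (1−0.890)×468.11 + 381.72 = 433.22 g/s.
Recycle S12 = (1−0.174)×433.22 = 357.84 g/s.

357.8 g/s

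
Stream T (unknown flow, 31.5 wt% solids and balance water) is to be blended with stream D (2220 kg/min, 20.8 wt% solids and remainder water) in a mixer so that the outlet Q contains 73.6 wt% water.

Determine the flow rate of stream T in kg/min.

Let T be the unknown flow. Total out = 2220 + T.
water balance: 1758.2 + 0.685·T = 0.736·(2220 + T)
(0.685 − 0.736)·T = 0.736×2220 − 1758.2 = -124.32
T = -124.32 / -0.051 = 2437.6 kg/min

2438 kg/min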